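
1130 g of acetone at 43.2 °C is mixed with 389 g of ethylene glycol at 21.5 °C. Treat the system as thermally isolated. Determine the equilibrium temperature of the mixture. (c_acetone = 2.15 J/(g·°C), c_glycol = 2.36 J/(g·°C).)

Let T be the final temperature. ΣQ_i = 0:
1130×2.15×(T − 43.2) + 389×2.36×(T − 21.5) = 0
2429.5(T − 43.2) + 918.04(T − 21.5) = 0
(2429.5 + 918.04) T = 2429.5×43.2 + 918.04×21.5
T = 124692 / 3347.5 = 37.2 °C

T_f ≈ 37.2 °C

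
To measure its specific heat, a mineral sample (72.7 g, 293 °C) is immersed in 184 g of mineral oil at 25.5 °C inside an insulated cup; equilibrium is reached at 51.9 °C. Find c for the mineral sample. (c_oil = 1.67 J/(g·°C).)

c ≈ 0.463 J/(g·°C)

Setting the total heat transfer to zero:
72.7·c·(51.9 − 293) + 184·1.67·(51.9 − 25.5) = 0
-17528 c = -8112.2
c = -8112.2/-17528 ≈ 0.4628 J/(g·°C)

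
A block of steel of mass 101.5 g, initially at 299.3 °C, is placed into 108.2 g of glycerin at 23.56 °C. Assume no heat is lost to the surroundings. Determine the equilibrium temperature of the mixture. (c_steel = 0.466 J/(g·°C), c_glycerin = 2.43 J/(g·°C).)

Net heat exchanged in the isolated system is zero:
101.5×0.466×(T − 299.3) + 108.2×2.43×(T − 23.56) = 0
(47.3 + 262.93) T = 47.3×299.3 + 262.93×23.56
T = 20351 / 310.23 = 65.6 °C

T_f ≈ 65.6 °C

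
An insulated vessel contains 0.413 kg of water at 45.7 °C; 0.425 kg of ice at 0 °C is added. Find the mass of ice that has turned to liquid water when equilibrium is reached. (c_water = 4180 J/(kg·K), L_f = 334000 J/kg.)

m_melted ≈ 0.236 kg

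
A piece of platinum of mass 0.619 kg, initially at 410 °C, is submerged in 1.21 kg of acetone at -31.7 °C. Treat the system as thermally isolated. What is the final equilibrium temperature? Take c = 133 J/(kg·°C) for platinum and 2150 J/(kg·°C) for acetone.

T_f ≈ -18.2 °C

T_f = Σ m_i c_i T_i / Σ m_i c_i:
T_f = (82.33·410 + 2601.5·(-31.7)) / (82.33 + 2601.5)
    = -48713 / 2683.8 ≈ -18.15 °C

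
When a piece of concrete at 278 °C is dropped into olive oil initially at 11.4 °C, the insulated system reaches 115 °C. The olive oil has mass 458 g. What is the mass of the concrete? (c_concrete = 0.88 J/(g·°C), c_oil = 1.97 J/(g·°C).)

m ≈ 652 g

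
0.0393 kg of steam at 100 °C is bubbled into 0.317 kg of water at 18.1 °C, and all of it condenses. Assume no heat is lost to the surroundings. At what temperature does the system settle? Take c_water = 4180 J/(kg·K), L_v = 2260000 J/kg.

Let T be the final temperature. ΣQ_i = 0:
latent heat released on condensation: 0.0393·2260000 = 88818; condensed water 100 °C→T: 164.27(T − 100); original water: 1325.1(T − 18.1)
1489.3 T = 88818 + 16427 + 23984 = 129229
T ≈ 86.77 °C — below 100 °C, confirming all the steam condensed.

T_f ≈ 86.8 °C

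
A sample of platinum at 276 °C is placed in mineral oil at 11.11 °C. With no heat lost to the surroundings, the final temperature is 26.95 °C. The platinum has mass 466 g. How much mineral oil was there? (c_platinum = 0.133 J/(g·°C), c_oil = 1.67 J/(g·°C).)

m ≈ 584 g

Setting the total heat transfer to zero:
466·0.133·(26.95 − 276) + m·1.67·(26.95 − 11.11) = 0
26.45 m = 15436
m = 15436/26.45 ≈ 583.5 g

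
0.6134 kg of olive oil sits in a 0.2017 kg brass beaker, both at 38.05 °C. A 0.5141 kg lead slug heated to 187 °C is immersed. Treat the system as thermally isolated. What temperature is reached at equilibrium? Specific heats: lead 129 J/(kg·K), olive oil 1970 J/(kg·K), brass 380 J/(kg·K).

T_f ≈ 45.4 °C

Net heat exchanged in the isolated system is zero:
0.5141*129*(T − 187) + 0.6134*1970*(T − 38.05) + 0.2017*380*(T − 38.05) = 0
1351.4 T = 61298
T = 61298 / 1351.4 = 45.4 °C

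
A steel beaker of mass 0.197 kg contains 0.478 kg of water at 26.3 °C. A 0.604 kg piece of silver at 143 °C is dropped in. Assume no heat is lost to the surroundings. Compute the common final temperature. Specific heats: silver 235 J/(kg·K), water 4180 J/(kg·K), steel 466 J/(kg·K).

T_f ≈ 33.7 °C

T_f = Σ m_i c_i T_i / Σ m_i c_i:
T_f = (141.94×143 + 1998×26.3 + 91.8×26.3) / (141.94 + 1998 + 91.8)
    = 75260 / 2231.8 ≈ 33.72 °C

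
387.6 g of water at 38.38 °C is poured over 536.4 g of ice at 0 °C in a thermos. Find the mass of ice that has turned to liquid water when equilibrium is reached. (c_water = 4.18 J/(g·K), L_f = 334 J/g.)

Cooling the water to 0 °C releases 387.6·4.18·38.38 = 62182 J.
Fully melting the ice requires m_ice L_f = 536.4·334 = 179158 J.
That's not enough to melt it all — equilibrium is at 0 °C with ice remaining.
m_melted·334 = 62182  ⇒  m_melted ≈ 186.2 g.

m_melted ≈ 186 g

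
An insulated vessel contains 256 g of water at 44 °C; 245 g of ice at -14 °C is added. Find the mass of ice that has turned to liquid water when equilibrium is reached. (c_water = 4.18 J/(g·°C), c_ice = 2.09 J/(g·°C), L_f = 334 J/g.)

m_melted ≈ 120 g

Water can give up m c ΔT = 256·4.18·44 = 47084 J before reaching 0 °C.
Of that, 245·2.09·14 = 7168.7 J goes to bring the ice to 0 °C, leaving 39915 J.
To melt every bit of ice: 245·334 = 81830 J.
That's not enough to melt it all — equilibrium is at 0 °C with ice remaining.
m_melt = 39915 / L_f = 119.5 g.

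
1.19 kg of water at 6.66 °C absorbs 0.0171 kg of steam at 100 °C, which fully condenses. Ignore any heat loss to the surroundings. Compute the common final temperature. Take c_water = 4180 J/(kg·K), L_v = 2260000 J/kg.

Net heat exchanged in the isolated system is zero:
steam→water at 100 °C releases m L_v = 0.0171·2260000 = 38646; condensate cools 100→T: 0.0171·4180·(T − 100) = 71.48(T − 100); original water: 4974.2(T − 6.66)
5045.7 T = 38646 + 7147.8 + 33128 = 78922
T ≈ 15.64 °C (< 100 °C, so full condensation is consistent).

T_f ≈ 15.6 °C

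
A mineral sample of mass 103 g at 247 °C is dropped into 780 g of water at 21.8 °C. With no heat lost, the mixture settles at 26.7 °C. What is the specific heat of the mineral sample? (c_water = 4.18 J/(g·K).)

Heat gained plus heat lost sum to zero:
103×c×(26.7 − 247) + 780×4.18×(26.7 − 21.8) = 0
-22691 c = -15976
c = -15976/-22691 ≈ 0.7041 J/(g·K)

c ≈ 0.704 J/(g·K)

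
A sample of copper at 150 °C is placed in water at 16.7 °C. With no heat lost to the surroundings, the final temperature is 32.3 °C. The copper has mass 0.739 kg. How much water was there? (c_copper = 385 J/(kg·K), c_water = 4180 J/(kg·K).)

Energy conservation, ΣQ = 0:
0.739·385·(32.3 − 150) + m·4180·(32.3 − 16.7) = 0
65208 m = 33487
m = 33487/65208 ≈ 0.5135 kg

m ≈ 0.514 kg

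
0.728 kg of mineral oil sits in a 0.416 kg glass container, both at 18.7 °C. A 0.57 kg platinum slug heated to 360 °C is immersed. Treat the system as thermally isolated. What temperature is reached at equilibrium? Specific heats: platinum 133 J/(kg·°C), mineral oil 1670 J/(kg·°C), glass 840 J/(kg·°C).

With ΣQ=0 the equilibrium temperature is the m·c-weighted mean:
T_f = (75.81*360 + 1215.8*18.7 + 349.44*18.7) / (75.81 + 1215.8 + 349.44)
    = 56561 / 1641 ≈ 34.47 °C

T_f ≈ 34.5 °C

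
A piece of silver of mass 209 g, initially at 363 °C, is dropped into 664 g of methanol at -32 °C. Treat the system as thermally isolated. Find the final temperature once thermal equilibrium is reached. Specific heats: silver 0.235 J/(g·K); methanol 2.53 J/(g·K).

T_f ≈ -20.8 °C

Heat lost by the silver equals heat gained by the methanol:
209×0.235×(363 − T) = 664×2.53×(T − (-32))
49.11(363 − T) = 1679.9(T − (-32))
1729 T = -35929  ⇒  T ≈ -20.78 °C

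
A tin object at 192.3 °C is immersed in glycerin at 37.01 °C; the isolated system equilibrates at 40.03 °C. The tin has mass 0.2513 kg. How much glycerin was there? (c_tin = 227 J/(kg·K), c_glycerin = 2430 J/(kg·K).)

Net heat exchanged in the isolated system is zero:
0.2513·227·(40.03 − 192.3) + m·2430·(40.03 − 37.01) = 0
7338.6 m = 8686.3
m = 8686.3/7338.6 ≈ 1.184 kg

m ≈ 1.18 kg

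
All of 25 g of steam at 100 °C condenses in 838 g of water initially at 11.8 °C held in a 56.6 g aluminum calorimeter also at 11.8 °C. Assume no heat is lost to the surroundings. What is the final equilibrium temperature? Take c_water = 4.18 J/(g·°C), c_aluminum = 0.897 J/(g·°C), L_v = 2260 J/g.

Let T be the final temperature. ΣQ_i = 0:
latent heat released on condensation: 25×2260 = 56500; condensed water 100 °C→T: 104.5(T − 100); original water: 3502.8(T − 11.8); cup: 50.77(T − 11.8)
3658.1 T = 56500 + 10450 + 41933 = 108883
T ≈ 29.76 °C — below 100 °C, confirming all the steam condensed.

T_f ≈ 29.8 °C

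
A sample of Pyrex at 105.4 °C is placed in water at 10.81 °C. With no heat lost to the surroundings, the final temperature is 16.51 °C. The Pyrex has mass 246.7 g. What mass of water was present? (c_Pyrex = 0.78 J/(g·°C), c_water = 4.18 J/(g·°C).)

m ≈ 718 g

Let T be the final temperature. ΣQ_i = 0:
246.7·0.78·(16.51 − 105.4) + m·4.18·(16.51 − 10.81) = 0
23.83 m = 17105
m = 17105/23.83 ≈ 717.9 g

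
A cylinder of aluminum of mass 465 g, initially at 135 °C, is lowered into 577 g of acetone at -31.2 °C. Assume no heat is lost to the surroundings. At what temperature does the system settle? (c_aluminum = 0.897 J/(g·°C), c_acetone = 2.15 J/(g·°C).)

Set heat shed by the hot body equal to heat absorbed by the cold body:
465×0.897×(135 − T) = 577×2.15×(T − (-31.2))
417.11(135 − T) = 1240.5(T − (-31.2))
1657.7 T = 17604  ⇒  T ≈ 10.62 °C

T_f ≈ 10.6 °C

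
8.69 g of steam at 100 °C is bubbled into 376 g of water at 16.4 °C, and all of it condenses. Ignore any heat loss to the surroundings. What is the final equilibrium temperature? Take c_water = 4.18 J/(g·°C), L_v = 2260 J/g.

T_f ≈ 30.5 °C

Heat gained plus heat lost sum to zero:
latent heat released on condensation: 8.69×2260 = 19639
  condensed water 100 °C→T: 36.32(T − 100)
  original water: 1571.7(T − 16.4)
1608 T = 19639 + 3632.4 + 25776 = 49047
T ≈ 30.50 °C (< 100 °C, so full condensation is consistent).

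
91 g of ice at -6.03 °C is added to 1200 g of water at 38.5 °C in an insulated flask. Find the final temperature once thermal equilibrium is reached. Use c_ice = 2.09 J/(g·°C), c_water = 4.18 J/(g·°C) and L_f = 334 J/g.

Energy balance with sensible and latent terms:
warm ice to 0 °C: 91·2.09·(0 − (-6.03)) = 1146.8; latent heat to melt: 91·334 = 30394; meltwater 0→T: 91·4.18·T = 380.38 T; water cools: 1200·4.18·(T − 38.5) = 5016(T − 38.5)
5396.4 T = 193116 − 31541 = 161575
T ≈ 29.94 °C — above 0 °C, consistent with complete melting.

T_f ≈ 29.9 °C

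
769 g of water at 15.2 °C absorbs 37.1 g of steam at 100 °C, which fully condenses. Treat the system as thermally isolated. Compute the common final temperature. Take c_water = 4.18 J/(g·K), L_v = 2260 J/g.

T_f ≈ 44.0 °C

Setting the total heat transfer to zero:
condense steam: −37.1×2260 = −83846; condensed water 100 °C→T: 155.08(T − 100); water warms: 769×4.18×(T − 15.2) = 3214.4(T − 15.2)
3369.5 T = 83846 + 15508 + 48859 = 148213
T ≈ 43.99 °C (< 100 °C, so full condensation is consistent).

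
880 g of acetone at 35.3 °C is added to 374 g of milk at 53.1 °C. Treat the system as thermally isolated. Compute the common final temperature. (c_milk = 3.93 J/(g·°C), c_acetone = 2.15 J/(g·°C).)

T_f is the heat-capacity-weighted average of the initial temperatures:
T_f = (1469.8×53.1 + 1892×35.3) / (1469.8 + 1892)
    = 144835 / 3361.8 ≈ 43.08 °C

T_f ≈ 43.1 °C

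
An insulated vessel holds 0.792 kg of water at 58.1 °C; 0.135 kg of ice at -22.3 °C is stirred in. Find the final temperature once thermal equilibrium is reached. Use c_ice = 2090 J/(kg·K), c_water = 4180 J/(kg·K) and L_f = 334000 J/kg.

T_f ≈ 36.4 °C

Conservation of energy gives ΣQ = 0:
warm ice to 0 °C: 0.135×2090×(0 − (-22.3)) = 6291.9
  melt ice: 0.135×334000 = 45090
  meltwater 0→T: 0.135×4180×T = 564.3 T
  water: 3310.6(T − 58.1)
3874.9 T = 192344 − 51382 = 140962
T ≈ 36.38 °C — above 0 °C, consistent with complete melting.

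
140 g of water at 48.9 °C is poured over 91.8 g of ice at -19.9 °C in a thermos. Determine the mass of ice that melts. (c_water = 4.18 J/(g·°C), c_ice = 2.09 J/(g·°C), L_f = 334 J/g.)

Water can give up m c ΔT = 140×4.18×48.9 = 28616 J before reaching 0 °C.
Of that, 91.8×2.09×19.9 = 3818.1 J goes to bring the ice to 0 °C, leaving 24798 J.
To melt every bit of ice: 91.8×334 = 30661 J.
Since 24798 < 30661 J, not all the ice melts; equilibrium is at 0 °C.
Mass melted = 24798/334 ≈ 74.25 g.

m_melted ≈ 74.2 g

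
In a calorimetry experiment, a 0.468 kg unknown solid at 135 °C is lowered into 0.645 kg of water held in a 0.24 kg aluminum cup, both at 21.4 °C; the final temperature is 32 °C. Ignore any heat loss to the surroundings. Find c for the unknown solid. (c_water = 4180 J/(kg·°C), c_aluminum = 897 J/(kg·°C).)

Let T be the final temperature. ΣQ_i = 0:
0.468·c·(32 − 135) + 0.645·4180·(32 − 21.4) + 0.24·897·(32 − 21.4) = 0
-48.2 c = -30861
c = -30861/-48.2 ≈ 640.2 J/(kg·°C)

c ≈ 640 J/(kg·°C)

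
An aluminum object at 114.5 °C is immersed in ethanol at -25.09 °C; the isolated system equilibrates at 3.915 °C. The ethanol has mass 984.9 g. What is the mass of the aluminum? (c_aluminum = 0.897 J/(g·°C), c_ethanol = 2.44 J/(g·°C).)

m ≈ 703 g

Let T be the final temperature. ΣQ_i = 0:
m·0.897·(3.915 − 114.5) + 984.9·2.44·(3.915 − (-25.09)) = 0
-99.19 m = -69704
m = -69704/-99.19 ≈ 702.7 g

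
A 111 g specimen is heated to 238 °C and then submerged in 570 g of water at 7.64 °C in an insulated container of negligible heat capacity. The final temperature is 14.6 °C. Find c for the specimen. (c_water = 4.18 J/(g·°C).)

c ≈ 0.669 J/(g·°C)

Net heat exchanged in the isolated system is zero:
111·c·(14.6 − 238) + 570·4.18·(14.6 − 7.64) = 0
-24797 c = -16583
c = -16583/-24797 ≈ 0.6687 J/(g·°C)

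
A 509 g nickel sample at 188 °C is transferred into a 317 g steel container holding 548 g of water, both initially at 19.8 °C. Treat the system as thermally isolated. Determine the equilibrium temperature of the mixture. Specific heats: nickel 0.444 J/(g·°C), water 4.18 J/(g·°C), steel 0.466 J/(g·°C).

Net heat exchanged in the isolated system is zero:
509*0.444*(T − 188) + 548*4.18*(T − 19.8) + 317*0.466*(T − 19.8) = 0
226(T − 188) + 2290.6(T − 19.8) + 147.72(T − 19.8) = 0
(226 + 2290.6 + 147.72) T = 226*188 + 2290.6*19.8 + 147.72*19.8
T = 90767 / 2664.4 = 34.1 °C

T_f ≈ 34.1 °C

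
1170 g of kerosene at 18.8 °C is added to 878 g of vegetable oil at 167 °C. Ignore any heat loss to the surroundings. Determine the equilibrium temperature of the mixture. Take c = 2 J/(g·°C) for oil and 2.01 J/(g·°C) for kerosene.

Setting the total heat transfer to zero:
878*2*(T − 167) + 1170*2.01*(T − 18.8) = 0
(1756 + 2351.7) T = 1756*167 + 2351.7*18.8
T ≈ 82.15 °C

T_f ≈ 82.2 °C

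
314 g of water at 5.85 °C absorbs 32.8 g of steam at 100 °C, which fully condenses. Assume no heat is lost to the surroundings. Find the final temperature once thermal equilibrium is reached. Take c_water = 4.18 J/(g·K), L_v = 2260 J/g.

Energy conservation, ΣQ = 0:
latent heat released on condensation: 32.8·2260 = 74128; condensed water 100 °C→T: 137.1(T − 100); water warms: 314·4.18·(T − 5.85) = 1312.5(T − 5.85)
1449.6 T = 74128 + 13710 + 7678.2 = 95517
T ≈ 65.89 °C, under the boiling point, so the assumption holds.

T_f ≈ 65.9 °C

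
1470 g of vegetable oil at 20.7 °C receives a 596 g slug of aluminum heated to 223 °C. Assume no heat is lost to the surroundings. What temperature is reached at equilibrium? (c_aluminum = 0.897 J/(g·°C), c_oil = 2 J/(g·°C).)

Set heat shed by the hot body equal to heat absorbed by the cold body:
596·0.897·(223 − T) = 1470·2·(T − 20.7)
534.61(223 − T) = 2940(T − 20.7)
3474.6 T = 180076  ⇒  T ≈ 51.83 °C

T_f ≈ 51.8 °C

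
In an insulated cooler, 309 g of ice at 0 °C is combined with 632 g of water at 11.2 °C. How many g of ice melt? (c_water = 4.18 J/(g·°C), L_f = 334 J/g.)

m_melted ≈ 88.6 g

Heat available from the water dropping to 0 °C: 632×4.18×11.2 = 29588 J.
Fully melting the ice requires m_ice L_f = 309×334 = 103206 J.
29588 J < 103206 J, so only part of the ice melts and the system sits at 0 °C.
m_melted×334 = 29588  ⇒  m_melted ≈ 88.59 g.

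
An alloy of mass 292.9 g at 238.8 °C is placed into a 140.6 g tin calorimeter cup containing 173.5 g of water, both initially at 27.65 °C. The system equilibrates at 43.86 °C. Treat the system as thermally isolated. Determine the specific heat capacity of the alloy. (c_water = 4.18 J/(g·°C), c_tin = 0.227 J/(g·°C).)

c ≈ 0.215 J/(g·°C)

Taking heat into each body as positive, Σ m c ΔT = 0:
292.9×c×(43.86 − 238.8) + 173.5×4.18×(43.86 − 27.65) + 140.6×0.227×(43.86 − 27.65) = 0
-57098 c = -12273
c = -12273/-57098 ≈ 0.215 J/(g·°C)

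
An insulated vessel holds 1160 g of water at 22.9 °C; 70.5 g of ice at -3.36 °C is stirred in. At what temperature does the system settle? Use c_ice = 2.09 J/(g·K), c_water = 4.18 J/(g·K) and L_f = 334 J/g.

Energy balance with sensible and latent terms:
warm ice to 0 °C: 70.5×2.09×(0 − (-3.36)) = 495.08; melt ice: 70.5×334 = 23547; warm the meltwater: 294.69 T; water: 4848.8(T − 22.9)
5143.5 T = 111038 − 24042 = 86995
T ≈ 16.91 °C. Since T > 0 °C, the all-ice-melts assumption holds.

T_f ≈ 16.9 °C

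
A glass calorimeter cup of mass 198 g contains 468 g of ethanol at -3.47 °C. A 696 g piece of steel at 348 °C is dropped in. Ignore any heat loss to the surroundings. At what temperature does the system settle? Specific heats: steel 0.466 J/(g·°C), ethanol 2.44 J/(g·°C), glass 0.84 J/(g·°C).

T_f ≈ 66.4 °C

Heat gained plus heat lost sum to zero:
696·0.466·(T − 348) + 468·2.44·(T − (-3.47)) + 198·0.84·(T − (-3.47)) = 0
324.34(T − 348) + 1141.9(T − (-3.47)) + 166.32(T − (-3.47)) = 0
(324.34 + 1141.9 + 166.32) T = 324.34·348 + 1141.9·(-3.47) + 166.32·(-3.47)
T = 108329 / 1632.6 = 66.4 °C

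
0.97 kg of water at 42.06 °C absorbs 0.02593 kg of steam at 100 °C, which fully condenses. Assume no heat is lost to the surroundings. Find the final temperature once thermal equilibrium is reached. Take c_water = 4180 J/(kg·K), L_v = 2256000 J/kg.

Taking heat into each body as positive, Σ m c ΔT = 0:
condense steam: −0.02593×2256000 = −58498; condensed water 100 °C→T: 108.39(T − 100); original water: 4054.6(T − 42.06)
4163 T = 58498 + 10839 + 170536 = 239873
T ≈ 57.62 °C — below 100 °C, confirming all the steam condensed.

T_f ≈ 57.6 °C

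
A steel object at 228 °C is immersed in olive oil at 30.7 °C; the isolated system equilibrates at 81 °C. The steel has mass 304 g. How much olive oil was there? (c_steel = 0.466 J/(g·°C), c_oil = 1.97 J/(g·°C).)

m ≈ 210 g

Let T be the final temperature. ΣQ_i = 0:
304·0.466·(81 − 228) + m·1.97·(81 − 30.7) = 0
99.09 m = 20825
m = 20825/99.09 ≈ 210.2 g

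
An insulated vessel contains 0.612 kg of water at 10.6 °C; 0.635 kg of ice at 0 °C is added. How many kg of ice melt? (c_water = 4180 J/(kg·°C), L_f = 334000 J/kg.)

Water can give up m c ΔT = 0.612×4180×10.6 = 27116 J before reaching 0 °C.
Fully melting the ice requires m_ice L_f = 0.635×334000 = 212090 J.
Since 27116 < 212090 J, not all the ice melts; equilibrium is at 0 °C.
m_melted×334000 = 27116  ⇒  m_melted ≈ 0.08119 kg.

m_melted ≈ 0.0812 kg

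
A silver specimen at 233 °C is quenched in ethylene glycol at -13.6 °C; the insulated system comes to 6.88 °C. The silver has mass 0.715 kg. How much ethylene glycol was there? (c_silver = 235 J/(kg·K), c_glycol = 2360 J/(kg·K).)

Let T be the final temperature. ΣQ_i = 0:
0.715·235·(6.88 − 233) + m·2360·(6.88 − (-13.6)) = 0
48333 m = 37994
m = 37994/48333 ≈ 0.7861 kg

m ≈ 0.786 kg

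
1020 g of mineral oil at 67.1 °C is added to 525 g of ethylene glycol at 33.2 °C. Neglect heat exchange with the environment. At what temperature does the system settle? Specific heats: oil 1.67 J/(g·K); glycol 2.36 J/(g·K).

T_f = Σ m_i c_i T_i / Σ m_i c_i:
T_f = (1703.4×67.1 + 1239×33.2) / (1703.4 + 1239)
    = 155433 / 2942.4 ≈ 52.83 °C

T_f ≈ 52.8 °C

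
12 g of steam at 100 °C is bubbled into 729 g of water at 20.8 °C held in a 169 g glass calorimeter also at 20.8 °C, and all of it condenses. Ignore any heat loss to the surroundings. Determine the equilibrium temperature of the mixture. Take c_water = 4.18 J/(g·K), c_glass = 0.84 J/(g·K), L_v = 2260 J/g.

T_f ≈ 30.4 °C

Heat gained plus heat lost sum to zero:
condense steam: −12×2260 = −27120
  condensed water 100 °C→T: 50.16(T − 100)
  water warms: 729×4.18×(T − 20.8) = 3047.2(T − 20.8)
  glass cup: 169×0.84×(T − 20.8) = 141.96(T − 20.8)
3239.3 T = 27120 + 5016 + 66335 = 98471
T ≈ 30.40 °C — below 100 °C, confirming all the steam condensed.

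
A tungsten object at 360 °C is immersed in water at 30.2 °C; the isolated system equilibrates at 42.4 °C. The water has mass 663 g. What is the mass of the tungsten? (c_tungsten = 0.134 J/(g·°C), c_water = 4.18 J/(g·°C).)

m ≈ 794 g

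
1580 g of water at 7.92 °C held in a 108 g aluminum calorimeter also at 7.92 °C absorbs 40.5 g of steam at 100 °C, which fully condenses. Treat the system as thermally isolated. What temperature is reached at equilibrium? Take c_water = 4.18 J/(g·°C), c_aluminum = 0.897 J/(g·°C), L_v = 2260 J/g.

Net heat exchanged in the isolated system is zero:
steam→water at 100 °C releases m L_v = 40.5·2260 = 91530; condensate cools 100→T: 40.5·4.18·(T − 100) = 169.29(T − 100); water warms: 1580·4.18·(T − 7.92) = 6604.4(T − 7.92); cup: 96.88(T − 7.92)
6870.6 T = 91530 + 16929 + 53074 = 161533
T ≈ 23.51 °C (< 100 °C, so full condensation is consistent).

T_f ≈ 23.5 °C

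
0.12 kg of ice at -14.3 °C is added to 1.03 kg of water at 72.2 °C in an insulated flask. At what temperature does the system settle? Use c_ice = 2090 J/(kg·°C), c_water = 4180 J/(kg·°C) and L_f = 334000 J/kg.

T_f ≈ 55.6 °C

Heat gained plus heat lost sum to zero:
ice -14.3→0 °C: 0.12·2090·14.3 = 3586.4; melt ice: 0.12·334000 = 40080; meltwater 0→T: 0.12·4180·T = 501.6 T; water: 4305.4(T − 72.2)
4807 T = 310850 − 43666 = 267183
T ≈ 55.58 °C (positive, so assuming full melt was valid).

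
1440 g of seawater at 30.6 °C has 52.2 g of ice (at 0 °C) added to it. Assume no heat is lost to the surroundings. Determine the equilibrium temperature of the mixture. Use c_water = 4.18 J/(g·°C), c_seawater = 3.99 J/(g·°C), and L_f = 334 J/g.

T_f ≈ 26.6 °C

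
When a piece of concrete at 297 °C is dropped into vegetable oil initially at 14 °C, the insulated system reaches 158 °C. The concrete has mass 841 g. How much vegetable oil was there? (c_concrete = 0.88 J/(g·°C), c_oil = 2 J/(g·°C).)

m ≈ 357 g

Heat lost by the concrete = heat gained by the oil:
841×0.88×(297 − 158) = m×2×(158 − 14)
288 m = 102871  ⇒  m ≈ 357.2 g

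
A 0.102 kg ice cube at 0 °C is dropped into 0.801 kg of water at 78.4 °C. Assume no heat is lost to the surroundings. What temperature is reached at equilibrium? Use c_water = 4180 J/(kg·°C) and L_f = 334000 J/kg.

T_f ≈ 60.5 °C

Heat gained plus heat lost sum to zero:
melt ice: 0.102·334000 = 34068
  warm the meltwater: 426.36 T
  water: 3348.2(T − 78.4)
3774.5 T = 262497 − 34068 = 228429
T ≈ 60.52 °C — above 0 °C, consistent with complete melting.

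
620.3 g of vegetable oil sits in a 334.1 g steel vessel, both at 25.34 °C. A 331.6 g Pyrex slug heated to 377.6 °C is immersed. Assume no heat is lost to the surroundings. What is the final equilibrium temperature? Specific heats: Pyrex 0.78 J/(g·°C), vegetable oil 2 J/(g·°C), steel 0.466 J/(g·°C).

T_f ≈ 80.4 °C

T_f = Σ m_i c_i T_i / Σ m_i c_i:
T_f = (258.65*377.6 + 1240.6*25.34 + 155.69*25.34) / (258.65 + 1240.6 + 155.69)
    = 133047 / 1654.9 ≈ 80.39 °C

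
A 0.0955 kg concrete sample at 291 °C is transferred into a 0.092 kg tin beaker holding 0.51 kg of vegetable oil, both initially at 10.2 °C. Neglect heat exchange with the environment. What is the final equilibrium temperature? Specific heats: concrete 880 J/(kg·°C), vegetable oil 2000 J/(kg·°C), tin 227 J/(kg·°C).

Taking heat into each body as positive, Σ m c ΔT = 0:
0.0955·880·(T − 291) + 0.51·2000·(T − 10.2) + 0.092·227·(T − 10.2) = 0
(84.04 + 1020 + 20.88) T = 84.04·291 + 1020·10.2 + 20.88·10.2
T = 35073/1124.9 ≈ 31.18 °C

T_f ≈ 31.2 °C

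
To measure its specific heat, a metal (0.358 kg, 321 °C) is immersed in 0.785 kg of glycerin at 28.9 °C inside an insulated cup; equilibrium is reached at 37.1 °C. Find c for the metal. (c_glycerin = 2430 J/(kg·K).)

Conservation of energy gives ΣQ = 0:
0.358×c×(37.1 − 321) + 0.785×2430×(37.1 − 28.9) = 0
-101.64 c = -15642
c = -15642/-101.64 ≈ 153.9 J/(kg·K)

c ≈ 154 J/(kg·K)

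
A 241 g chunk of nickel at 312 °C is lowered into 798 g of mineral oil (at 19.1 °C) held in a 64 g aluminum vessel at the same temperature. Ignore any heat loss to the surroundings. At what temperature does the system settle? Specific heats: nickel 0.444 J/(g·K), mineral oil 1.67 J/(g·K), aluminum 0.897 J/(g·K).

T_f ≈ 40.0 °C

T_f is the heat-capacity-weighted average of the initial temperatures:
T_f = (107×312 + 1332.7×19.1 + 57.41×19.1) / (107 + 1332.7 + 57.41)
    = 59936 / 1497.1 ≈ 40.04 °C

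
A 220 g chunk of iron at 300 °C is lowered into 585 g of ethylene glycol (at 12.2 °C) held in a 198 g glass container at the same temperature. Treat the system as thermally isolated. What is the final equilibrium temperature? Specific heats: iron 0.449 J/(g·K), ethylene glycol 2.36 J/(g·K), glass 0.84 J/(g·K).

Let T be the final temperature. ΣQ_i = 0:
220×0.449×(T − 300) + 585×2.36×(T − 12.2) + 198×0.84×(T − 12.2) = 0
98.78(T − 300) + 1380.6(T − 12.2) + 166.32(T − 12.2) = 0
1645.7 T = 48506
T = 48506 / 1645.7 = 29.5 °C

T_f ≈ 29.5 °C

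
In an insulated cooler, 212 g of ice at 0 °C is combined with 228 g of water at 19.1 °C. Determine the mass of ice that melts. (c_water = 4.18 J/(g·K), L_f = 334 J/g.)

Heat available from the water dropping to 0 °C: 228·4.18·19.1 = 18203 J.
To melt every bit of ice: 212·334 = 70808 J.
That's not enough to melt it all — equilibrium is at 0 °C with ice remaining.
Mass melted = 18203/334 ≈ 54.5 g.

m_melted ≈ 54.5 g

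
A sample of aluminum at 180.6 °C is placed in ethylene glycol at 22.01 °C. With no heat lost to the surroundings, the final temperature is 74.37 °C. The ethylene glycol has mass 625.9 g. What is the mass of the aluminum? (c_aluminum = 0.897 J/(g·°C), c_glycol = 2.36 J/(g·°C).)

m ≈ 812 g

Heat lost by the aluminum = heat gained by the glycol:
m×0.897×(180.6 − 74.37) = 625.9×2.36×(74.37 − 22.01)
95.29 m = 77342  ⇒  m ≈ 811.7 g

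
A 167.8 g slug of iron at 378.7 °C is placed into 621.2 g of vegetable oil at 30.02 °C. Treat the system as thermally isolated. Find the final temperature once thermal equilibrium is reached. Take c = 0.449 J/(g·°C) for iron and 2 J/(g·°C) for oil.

T_f ≈ 50.0 °C

Heat gained plus heat lost sum to zero:
167.8×0.449×(T − 378.7) + 621.2×2×(T − 30.02) = 0
75.34(T − 378.7) + 1242.4(T − 30.02) = 0
1317.7 T = 65829
T ≈ 49.96 °C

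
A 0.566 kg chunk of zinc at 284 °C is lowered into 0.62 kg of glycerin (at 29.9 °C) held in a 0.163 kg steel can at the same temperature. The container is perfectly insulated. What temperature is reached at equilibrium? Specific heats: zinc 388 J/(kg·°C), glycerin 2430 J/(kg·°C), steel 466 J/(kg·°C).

T_f ≈ 60.9 °C

Energy conservation, ΣQ = 0:
0.566·388·(T − 284) + 0.62·2430·(T − 29.9) + 0.163·466·(T − 29.9) = 0
219.61(T − 284) + 1506.6(T − 29.9) + 75.96(T − 29.9) = 0
1802.2 T = 109687
T = 109687/1802.2 ≈ 60.86 °C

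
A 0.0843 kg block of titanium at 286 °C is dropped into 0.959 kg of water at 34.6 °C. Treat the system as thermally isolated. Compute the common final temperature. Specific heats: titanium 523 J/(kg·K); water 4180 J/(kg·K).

Heat gained plus heat lost sum to zero:
0.0843*523*(T − 286) + 0.959*4180*(T − 34.6) = 0
4052.7 T = 151308
T = 151308 / 4052.7 = 37.3 °C

T_f ≈ 37.3 °C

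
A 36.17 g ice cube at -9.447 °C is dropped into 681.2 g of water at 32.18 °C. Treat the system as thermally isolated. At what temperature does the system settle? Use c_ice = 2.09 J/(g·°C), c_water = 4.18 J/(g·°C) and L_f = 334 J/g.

T_f ≈ 26.3 °C

Heat gained plus heat lost sum to zero:
ice -9.447→0 °C: 36.17×2.09×9.447 = 714.15; melt ice: 36.17×334 = 12081; meltwater 0→T: 36.17×4.18×T = 151.19 T; water: 2847.4(T − 32.18)
2998.6 T = 91630 − 12795 = 78835
T ≈ 26.29 °C (positive, so assuming full melt was valid).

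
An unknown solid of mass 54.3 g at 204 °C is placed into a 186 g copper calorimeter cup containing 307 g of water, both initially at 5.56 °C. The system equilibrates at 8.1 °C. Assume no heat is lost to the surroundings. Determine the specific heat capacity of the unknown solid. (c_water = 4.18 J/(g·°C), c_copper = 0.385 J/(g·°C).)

c ≈ 0.324 J/(g·°C)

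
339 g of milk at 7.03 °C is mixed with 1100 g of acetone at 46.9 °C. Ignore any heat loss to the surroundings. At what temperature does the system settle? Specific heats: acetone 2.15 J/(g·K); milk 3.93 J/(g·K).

T_f ≈ 32.5 °C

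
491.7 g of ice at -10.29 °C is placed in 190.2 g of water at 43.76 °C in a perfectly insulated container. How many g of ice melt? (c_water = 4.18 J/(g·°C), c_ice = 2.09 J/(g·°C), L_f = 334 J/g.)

m_melted ≈ 72.5 g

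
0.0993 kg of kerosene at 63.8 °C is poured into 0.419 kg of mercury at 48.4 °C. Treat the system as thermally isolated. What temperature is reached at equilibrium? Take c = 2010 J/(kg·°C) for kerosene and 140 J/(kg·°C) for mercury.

T_f ≈ 60.3 °C

Setting the total heat transfer to zero:
0.0993*2010*(T − 63.8) + 0.419*140*(T − 48.4) = 0
258.25 T = 15573
T ≈ 60.30 °C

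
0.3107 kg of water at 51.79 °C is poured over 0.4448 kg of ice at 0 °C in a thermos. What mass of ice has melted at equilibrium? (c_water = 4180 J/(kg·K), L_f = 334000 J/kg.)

Water can give up m c ΔT = 0.3107×4180×51.79 = 67261 J before reaching 0 °C.
Fully melting the ice requires m_ice L_f = 0.4448×334000 = 148563 J.
That's not enough to melt it all — equilibrium is at 0 °C with ice remaining.
m_melt = 67261 / L_f = 0.2014 kg.

m_melted ≈ 0.201 kg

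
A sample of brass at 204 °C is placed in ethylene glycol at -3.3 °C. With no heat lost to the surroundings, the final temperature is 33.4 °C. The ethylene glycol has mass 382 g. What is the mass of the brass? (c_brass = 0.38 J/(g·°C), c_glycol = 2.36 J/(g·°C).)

Taking heat into each body as positive, Σ m c ΔT = 0:
m·0.38·(33.4 − 204) + 382·2.36·(33.4 − (-3.3)) = 0
-64.83 m = -33086
m = -33086/-64.83 ≈ 510.4 g

m ≈ 510 g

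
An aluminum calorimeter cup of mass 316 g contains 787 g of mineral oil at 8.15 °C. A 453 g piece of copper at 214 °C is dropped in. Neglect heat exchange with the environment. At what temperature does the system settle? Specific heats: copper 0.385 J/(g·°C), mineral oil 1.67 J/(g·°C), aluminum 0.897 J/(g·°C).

Let T be the final temperature. ΣQ_i = 0:
453×0.385×(T − 214) + 787×1.67×(T − 8.15) + 316×0.897×(T − 8.15) = 0
(174.41 + 1314.3 + 283.45) T = 174.41×214 + 1314.3×8.15 + 283.45×8.15
T ≈ 28.41 °C

T_f ≈ 28.4 °C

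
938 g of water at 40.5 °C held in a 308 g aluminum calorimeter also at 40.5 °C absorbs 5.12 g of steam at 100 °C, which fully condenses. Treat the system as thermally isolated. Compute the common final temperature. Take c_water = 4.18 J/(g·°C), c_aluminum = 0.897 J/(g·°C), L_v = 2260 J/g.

Energy balance with sensible and latent terms:
steam→water at 100 °C releases m L_v = 5.12×2260 = 11571
  condensate cools 100→T: 5.12×4.18×(T − 100) = 21.4(T − 100)
  original water: 3920.8(T − 40.5)
  aluminum cup: 308×0.897×(T − 40.5) = 276.28(T − 40.5)
4218.5 T = 11571 + 2140.2 + 169983 = 183695
T ≈ 43.54 °C (< 100 °C, so full condensation is consistent).

T_f ≈ 43.5 °C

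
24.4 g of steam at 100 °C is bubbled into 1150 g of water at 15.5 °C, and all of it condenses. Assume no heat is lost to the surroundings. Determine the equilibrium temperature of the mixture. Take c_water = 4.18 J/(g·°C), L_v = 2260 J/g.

T_f ≈ 28.5 °C

Taking heat into each body as positive, Σ m c ΔT = 0:
steam→water at 100 °C releases m L_v = 24.4·2260 = 55144
  condensed water 100 °C→T: 101.99(T − 100)
  water warms: 1150·4.18·(T − 15.5) = 4807(T − 15.5)
4909 T = 55144 + 10199 + 74508 = 139852
T ≈ 28.49 °C (< 100 °C, so full condensation is consistent).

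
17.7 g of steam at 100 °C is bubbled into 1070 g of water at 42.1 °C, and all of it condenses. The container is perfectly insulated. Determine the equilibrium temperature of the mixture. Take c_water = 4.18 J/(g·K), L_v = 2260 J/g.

T_f ≈ 51.8 °C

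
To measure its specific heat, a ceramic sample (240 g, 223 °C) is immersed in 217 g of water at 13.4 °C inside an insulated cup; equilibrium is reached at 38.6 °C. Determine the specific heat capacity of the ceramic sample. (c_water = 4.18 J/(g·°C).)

c ≈ 0.516 J/(g·°C)

m_s c (T_s − T_f) = m_water c_water (T_f − T_0):
240·c·(223 − 38.6) = 217·4.18·(38.6 − 13.4)
44256 c = 22858  ⇒  c ≈ 0.5165 J/(g·°C)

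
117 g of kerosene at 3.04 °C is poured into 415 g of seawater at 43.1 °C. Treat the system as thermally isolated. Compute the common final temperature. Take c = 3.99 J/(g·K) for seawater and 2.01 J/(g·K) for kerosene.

|Q_seawater| = |Q_kerosene|:
415×3.99×(43.1 − T) = 117×2.01×(T − 3.04)
1655.9(43.1 − T) = 235.17(T − 3.04)
1891 T = 72082  ⇒  T ≈ 38.12 °C

T_f ≈ 38.1 °C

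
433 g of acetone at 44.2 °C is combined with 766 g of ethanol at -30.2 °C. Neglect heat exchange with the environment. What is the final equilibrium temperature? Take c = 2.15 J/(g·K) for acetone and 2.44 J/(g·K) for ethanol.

T_f ≈ -5.5 °C

Conservation of energy gives ΣQ = 0:
433×2.15×(T − 44.2) + 766×2.44×(T − (-30.2)) = 0
930.95(T − 44.2) + 1869(T − (-30.2)) = 0
(930.95 + 1869) T = 930.95×44.2 + 1869×(-30.2)
T ≈ -5.46 °C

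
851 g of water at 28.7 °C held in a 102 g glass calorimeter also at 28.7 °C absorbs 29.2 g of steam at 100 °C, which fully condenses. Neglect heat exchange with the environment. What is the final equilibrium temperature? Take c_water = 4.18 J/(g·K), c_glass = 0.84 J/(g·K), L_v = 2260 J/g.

T_f ≈ 48.5 °C

Let T be the final temperature. ΣQ_i = 0:
steam→water at 100 °C releases m L_v = 29.2×2260 = 65992; condensate cools 100→T: 29.2×4.18×(T − 100) = 122.06(T − 100); original water: 3557.2(T − 28.7); cup: 85.68(T − 28.7)
3764.9 T = 65992 + 12206 + 104550 = 182748
T ≈ 48.54 °C, under the boiling point, so the assumption holds.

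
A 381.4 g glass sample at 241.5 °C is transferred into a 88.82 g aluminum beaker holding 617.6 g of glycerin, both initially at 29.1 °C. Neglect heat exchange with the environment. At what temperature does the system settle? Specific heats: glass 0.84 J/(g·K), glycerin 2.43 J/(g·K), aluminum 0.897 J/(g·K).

T_f ≈ 64.9 °C

Setting the total heat transfer to zero:
381.4*0.84*(T − 241.5) + 617.6*2.43*(T − 29.1) + 88.82*0.897*(T − 29.1) = 0
(320.38 + 1500.8 + 79.67) T = 320.38*241.5 + 1500.8*29.1 + 79.67*29.1
T ≈ 64.90 °C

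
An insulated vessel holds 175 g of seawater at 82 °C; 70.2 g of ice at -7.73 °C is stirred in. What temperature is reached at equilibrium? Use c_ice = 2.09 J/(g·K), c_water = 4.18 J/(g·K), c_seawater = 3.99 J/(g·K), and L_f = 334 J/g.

Heat gained plus heat lost sum to zero:
warm ice to 0 °C: 70.2·2.09·(0 − (-7.73)) = 1134.1; latent heat to melt: 70.2·334 = 23447; meltwater 0→T: 70.2·4.18·T = 293.44 T; seawater cools: 175·3.99·(T − 82) = 698.25(T − 82)
991.69 T = 57256 − 24581 = 32676
T ≈ 32.95 °C. Since T > 0 °C, the all-ice-melts assumption holds.

T_f ≈ 32.9 °C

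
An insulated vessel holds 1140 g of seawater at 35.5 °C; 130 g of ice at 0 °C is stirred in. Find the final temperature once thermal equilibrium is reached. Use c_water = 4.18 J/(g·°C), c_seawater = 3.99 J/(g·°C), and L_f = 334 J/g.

T_f ≈ 23.2 °C

Heat gained plus heat lost sum to zero:
melt ice: 130·334 = 43420; warm the meltwater: 543.4 T; seawater: 4548.6(T − 35.5)
5092 T = 161475 − 43420 = 118055
T ≈ 23.18 °C — above 0 °C, consistent with complete melting.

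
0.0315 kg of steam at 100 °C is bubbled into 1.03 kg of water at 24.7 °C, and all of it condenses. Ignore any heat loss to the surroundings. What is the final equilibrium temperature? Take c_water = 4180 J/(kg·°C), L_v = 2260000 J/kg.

T_f ≈ 43.0 °C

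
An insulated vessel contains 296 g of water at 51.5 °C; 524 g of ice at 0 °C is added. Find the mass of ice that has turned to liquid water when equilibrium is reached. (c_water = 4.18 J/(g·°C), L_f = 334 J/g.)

Heat available from the water dropping to 0 °C: 296×4.18×51.5 = 63720 J.
Fully melting the ice requires m_ice L_f = 524×334 = 175016 J.
That's not enough to melt it all — equilibrium is at 0 °C with ice remaining.
Mass melted = 63720/334 ≈ 190.8 g.

m_melted ≈ 191 g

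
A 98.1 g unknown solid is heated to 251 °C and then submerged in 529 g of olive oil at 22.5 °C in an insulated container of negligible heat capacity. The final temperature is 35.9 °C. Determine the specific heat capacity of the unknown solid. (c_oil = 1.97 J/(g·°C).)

c ≈ 0.662 J/(g·°C)

m_s c (T_s − T_f) = m_oil c_oil (T_f − T_0):
98.1×c×(251 − 35.9) = 529×1.97×(35.9 − 22.5)
21101 c = 13965  ⇒  c ≈ 0.6618 J/(g·°C)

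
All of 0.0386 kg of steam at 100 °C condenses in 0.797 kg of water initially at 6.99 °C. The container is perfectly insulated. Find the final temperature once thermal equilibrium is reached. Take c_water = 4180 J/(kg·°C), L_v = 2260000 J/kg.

T_f ≈ 36.3 °C

Setting the total heat transfer to zero:
latent heat released on condensation: 0.0386×2260000 = 87236; condensed water 100 °C→T: 161.35(T − 100); original water: 3331.5(T − 6.99)
3492.8 T = 87236 + 16135 + 23287 = 126658
T ≈ 36.26 °C, under the boiling point, so the assumption holds.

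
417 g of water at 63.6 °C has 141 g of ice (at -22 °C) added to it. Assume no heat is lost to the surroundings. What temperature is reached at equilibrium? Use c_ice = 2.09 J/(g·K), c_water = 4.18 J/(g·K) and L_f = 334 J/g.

Net heat exchanged in the isolated system is zero:
warm ice to 0 °C: 141·2.09·(0 − (-22)) = 6483.2
  melt ice: 141·334 = 47094
  meltwater 0→T: 141·4.18·T = 589.38 T
  water: 1743.1(T − 63.6)
2332.4 T = 110859 − 53577 = 57281
T ≈ 24.56 °C — above 0 °C, consistent with complete melting.

T_f ≈ 24.6 °C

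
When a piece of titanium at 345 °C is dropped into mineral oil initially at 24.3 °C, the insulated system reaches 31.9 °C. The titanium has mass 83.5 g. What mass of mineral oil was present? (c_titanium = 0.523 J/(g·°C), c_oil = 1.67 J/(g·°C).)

Energy conservation, ΣQ = 0:
83.5×0.523×(31.9 − 345) + m×1.67×(31.9 − 24.3) = 0
12.69 m = 13673
m = 13673/12.69 ≈ 1077 g

m ≈ 1080 g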